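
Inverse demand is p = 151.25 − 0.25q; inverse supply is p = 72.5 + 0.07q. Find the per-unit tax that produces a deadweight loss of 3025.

44

Competitive equilibrium: 151.25 − 0.25q = 72.5 + 0.07q → q* = 246.0938, p* = 89.7266.
A tax t gives Δq = t/0.32 and wedge t, so DWL = t²/0.64.
t²/0.64 = 3025 → t² = 1936 → t = 44.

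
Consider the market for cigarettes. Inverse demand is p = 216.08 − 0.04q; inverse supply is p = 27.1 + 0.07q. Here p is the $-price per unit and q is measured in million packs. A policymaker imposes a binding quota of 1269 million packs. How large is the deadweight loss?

Competitive equilibrium: 216.08 − 0.04q = 27.1 + 0.07q → q* = 1718, p* = 147.36.
At q = 1269: demand price = 216.08 − 0.04·1269 = 165.32; supply price = 27.1 + 0.07·1269 = 115.93.
Δq = 1718 − 1269 = 449; wedge = 165.32 − 115.93 = 49.39.
Deadweight loss = ½ × 449 × 49.39 = $11088.055 million.

$11088.055 million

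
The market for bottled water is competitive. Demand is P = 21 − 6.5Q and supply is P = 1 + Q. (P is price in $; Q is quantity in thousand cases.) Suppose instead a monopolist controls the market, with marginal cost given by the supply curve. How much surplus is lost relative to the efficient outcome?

Competitive equilibrium: 21 − 6.5Q = 1 + Q → Q* = 2.6667, P* = 3.6667.
Marginal revenue: MR = 21 − 13Q. Set MR = MC: 21 − 13Q = 1 + Q → Q_m = 1.4286.
Price P_m = 21 − 6.5·1.4286 = 11.7141; MC(Q_m) = 1 + 1·1.4286 = 2.4286.
Competitive Q* = 2.6667, so ΔQ = 1.2381; wedge = 11.7141 − 2.4286 = 9.2855.
DWL = ½ × 1.2381 × 9.2855 = $5.75 thousand.

$5.75 thousand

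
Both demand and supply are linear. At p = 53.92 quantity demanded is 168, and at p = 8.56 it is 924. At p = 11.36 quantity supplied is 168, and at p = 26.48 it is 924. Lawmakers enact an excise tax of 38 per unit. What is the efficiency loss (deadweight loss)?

Demand slope = (8.56 − 53.92)/(924 − 168) = −0.06, so p = 64 − 0.06q.
Supply slope = (26.48 − 11.36)/(924 − 168) = 0.02, so p = 8 + 0.02q.
Competitive equilibrium: 64 − 0.06q = 8 + 0.02q → q* = 700, p* = 22.
With the tax, the buyer price exceeds the seller price by 38: (64 − 0.06q) − (8 + 0.02q) = 38 → q' = 225.
Δq = 700 − 225 = 475; the wedge equals the tax, 38.
The triangle = ½ × 475 × 38 = 9025.

9025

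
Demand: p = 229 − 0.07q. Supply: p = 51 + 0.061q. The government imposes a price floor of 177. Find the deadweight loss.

24848.03

Competitive equilibrium: 229 − 0.07q = 51 + 0.061q → q* = 1358.7786, p* = 133.8855.
At the floor p = 177, quantity demanded = (229 − 177)/0.07 = 742.8571.
Sellers' marginal cost at q' = 742.8571: 51 + 0.061·742.8571 = 96.3143.
Δq = 1358.7786 − 742.8571 = 615.9215; wedge = 177 − 96.3143 = 80.6857.
The triangle = ½ × 615.9215 × 80.6857 = 24848.03.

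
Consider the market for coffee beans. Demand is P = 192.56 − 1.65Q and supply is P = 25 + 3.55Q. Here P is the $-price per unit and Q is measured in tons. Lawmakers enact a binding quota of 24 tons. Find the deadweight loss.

$175.81

Competitive equilibrium: 192.56 − 1.65Q = 25 + 3.55Q → Q* = 32.2231, P* = 139.3919.
At Q = 24: demand price = 192.56 − 1.65·24 = 152.96; supply price = 25 + 3.55·24 = 110.2.
ΔQ = 32.2231 − 24 = 8.2231; wedge = 152.96 − 110.2 = 42.76.
The triangle = ½ × 8.2231 × 42.76 = $175.81.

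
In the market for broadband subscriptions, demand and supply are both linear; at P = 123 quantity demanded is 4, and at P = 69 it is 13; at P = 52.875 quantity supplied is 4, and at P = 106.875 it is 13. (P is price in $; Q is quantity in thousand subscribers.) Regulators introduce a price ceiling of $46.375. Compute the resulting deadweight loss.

$287.91 thousand

Demand slope = (69 − 123)/(13 − 4) = −6, so P = 147 − 6Q.
Supply slope = (106.875 − 52.875)/(13 − 4) = 6, so P = 28.875 + 6Q.
Competitive equilibrium: 147 − 6Q = 28.875 + 6Q → Q* = 9.8438, P* = 87.9375.
At the ceiling P = 46.375, quantity supplied = (46.375 − 28.875)/6 = 2.9167.
Willingness to pay at Q' = 2.9167: 147 − 6·2.9167 = 129.4998.
ΔQ = 9.8438 − 2.9167 = 6.9271; wedge = 129.4998 − 46.375 = 83.1248.
The triangle = ½ × 6.9271 × 83.1248 = $287.91 thousand.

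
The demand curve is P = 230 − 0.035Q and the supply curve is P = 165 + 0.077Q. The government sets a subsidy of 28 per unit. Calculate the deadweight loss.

Competitive equilibrium: 230 − 0.035Q = 165 + 0.077Q → Q* = 580.3571, P* = 209.6875.
The subsidy lowers effective supply by 28: P = 137 + 0.077Q.
New quantity: 230 − 0.035Q = 137 + 0.077Q → Q' = 830.3571.
Overproduction ΔQ = 830.3571 − 580.3571 = 250; wedge = subsidy = 28.
DWL = ½ × 250 × 28 = 3500.

3500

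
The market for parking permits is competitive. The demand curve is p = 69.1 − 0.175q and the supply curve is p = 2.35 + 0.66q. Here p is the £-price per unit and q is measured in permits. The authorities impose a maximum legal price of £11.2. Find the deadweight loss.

Competitive equilibrium: 69.1 − 0.175q = 2.35 + 0.66q → q* = 79.9401, p* = 55.1105.
At the ceiling p = 11.2, quantity supplied = (11.2 − 2.35)/0.66 = 13.4091.
Willingness to pay at q' = 13.4091: 69.1 − 0.175·13.4091 = 66.7534.
Δq = 79.9401 − 13.4091 = 66.531; wedge = 66.7534 − 11.2 = 55.5534.
Deadweight loss = ½ × 66.531 × 55.5534 = £1848.01.

£1848.01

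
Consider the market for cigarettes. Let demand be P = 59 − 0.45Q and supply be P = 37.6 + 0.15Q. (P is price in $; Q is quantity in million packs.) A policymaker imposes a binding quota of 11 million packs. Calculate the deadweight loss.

Competitive equilibrium: 59 − 0.45Q = 37.6 + 0.15Q → Q* = 35.6667, P* = 42.95.
At Q = 11: demand price = 59 − 0.45·11 = 54.05; supply price = 37.6 + 0.15·11 = 39.25.
ΔQ = 35.6667 − 11 = 24.6667; wedge = 54.05 − 39.25 = 14.8.
Deadweight loss = ½ × 24.6667 × 14.8 = $182.53 million.

$182.53 million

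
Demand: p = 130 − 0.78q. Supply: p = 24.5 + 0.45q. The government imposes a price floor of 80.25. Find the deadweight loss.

297.40

Competitive equilibrium: 130 − 0.78q = 24.5 + 0.45q → q* = 85.7724, p* = 63.0976.
At the floor p = 80.25, quantity demanded = (130 − 80.25)/0.78 = 63.7821.
Sellers' marginal cost at q' = 63.7821: 24.5 + 0.45·63.7821 = 53.2019.
Δq = 85.7724 − 63.7821 = 21.9903; wedge = 80.25 − 53.2019 = 27.0481.
Welfare loss = ½ × 21.9903 × 27.0481 = 297.40.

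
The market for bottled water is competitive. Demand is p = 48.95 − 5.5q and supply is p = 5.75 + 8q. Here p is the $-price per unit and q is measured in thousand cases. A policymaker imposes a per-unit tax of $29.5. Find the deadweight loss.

$32.23 thousand

Competitive equilibrium: 48.95 − 5.5q = 5.75 + 8q → q* = 3.2, p* = 31.35.
With the tax, the buyer price exceeds the seller price by 29.5: (48.95 − 5.5q) − (5.75 + 8q) = 29.5 → q' = 1.0148.
Δq = 3.2 − 1.0148 = 2.1852; the wedge equals the tax, 29.5.
Welfare loss = ½ × 2.1852 × 29.5 = $32.23 thousand.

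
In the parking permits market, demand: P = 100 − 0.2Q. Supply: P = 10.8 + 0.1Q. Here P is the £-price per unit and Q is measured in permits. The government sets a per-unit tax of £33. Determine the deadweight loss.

£1815

Competitive equilibrium: 100 − 0.2Q = 10.8 + 0.1Q → Q* = 297.3333, P* = 40.5333.
With the tax, the buyer price exceeds the seller price by 33: (100 − 0.2Q) − (10.8 + 0.1Q) = 33 → Q' = 187.3333.
ΔQ = 297.3333 − 187.3333 = 110; the wedge equals the tax, 33.
Welfare loss = ½ × 110 × 33 = £1815.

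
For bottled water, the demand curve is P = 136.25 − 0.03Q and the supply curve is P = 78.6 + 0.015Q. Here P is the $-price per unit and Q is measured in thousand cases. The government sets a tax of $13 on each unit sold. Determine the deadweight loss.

Competitive equilibrium: 136.25 − 0.03Q = 78.6 + 0.015Q → Q* = 1281.1111, P* = 97.8167.
With the tax, the buyer price exceeds the seller price by 13: (136.25 − 0.03Q) − (78.6 + 0.015Q) = 13 → Q' = 992.2222.
ΔQ = 1281.1111 − 992.2222 = 288.8889; the wedge equals the tax, 13.
Welfare loss = ½ × 288.8889 × 13 = $1877.78 thousand.

$1877.78 thousand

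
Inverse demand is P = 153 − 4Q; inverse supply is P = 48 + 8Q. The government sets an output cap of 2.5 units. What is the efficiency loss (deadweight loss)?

Competitive equilibrium: 153 − 4Q = 48 + 8Q → Q* = 8.75, P* = 118.
At Q = 2.5: demand price = 153 − 4·2.5 = 143; supply price = 48 + 8·2.5 = 68.
ΔQ = 8.75 − 2.5 = 6.25; wedge = 143 − 68 = 75.
Deadweight loss = ½ × 6.25 × 75 = 234.375.

234.375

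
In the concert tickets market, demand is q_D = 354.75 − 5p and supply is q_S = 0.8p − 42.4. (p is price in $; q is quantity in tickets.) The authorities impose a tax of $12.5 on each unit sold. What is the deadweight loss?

In inverse form: demand p = 70.95 − 0.2q, supply p = 53 + 1.25q.
Competitive equilibrium: 70.95 − 0.2q = 53 + 1.25q → q* = 12.3793, p* = 68.4741.
With the tax, the buyer price exceeds the seller price by 12.5: (70.95 − 0.2q) − (53 + 1.25q) = 12.5 → q' = 3.7586.
Δq = 12.3793 − 3.7586 = 8.6207; the wedge equals the tax, 12.5.
Welfare loss = ½ × 8.6207 × 12.5 = $53.88.

$53.88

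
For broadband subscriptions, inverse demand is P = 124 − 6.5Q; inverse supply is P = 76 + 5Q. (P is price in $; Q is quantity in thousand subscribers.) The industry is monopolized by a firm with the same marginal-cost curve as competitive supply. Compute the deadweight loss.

Competitive equilibrium: 124 − 6.5Q = 76 + 5Q → Q* = 4.1739, P* = 96.8696.
Marginal revenue: MR = 124 − 13Q. Set MR = MC: 124 − 13Q = 76 + 5Q → Q_m = 2.6667.
Price P_m = 124 − 6.5·2.6667 = 106.6665; MC(Q_m) = 76 + 5·2.6667 = 89.3335.
Competitive Q* = 4.1739, so ΔQ = 1.5072; wedge = 106.6665 − 89.3335 = 17.333.
The triangle = ½ × 1.5072 × 17.333 = $13.06 thousand.

$13.06 thousand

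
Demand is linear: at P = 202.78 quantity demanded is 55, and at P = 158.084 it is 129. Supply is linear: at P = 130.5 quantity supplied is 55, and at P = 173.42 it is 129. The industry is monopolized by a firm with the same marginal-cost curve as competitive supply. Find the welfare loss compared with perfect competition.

909.77

Demand slope = (158.084 − 202.78)/(129 − 55) = −0.604, so P = 236 − 0.604Q.
Supply slope = (173.42 − 130.5)/(129 − 55) = 0.58, so P = 98.6 + 0.58Q.
Competitive equilibrium: 236 − 0.604Q = 98.6 + 0.58Q → Q* = 116.0473, P* = 165.9074.
Marginal revenue: MR = 236 − 1.208Q. Set MR = MC: 236 − 1.208Q = 98.6 + 0.58Q → Q_m = 76.8456.
Price P_m = 236 − 0.604·76.8456 = 189.5853; MC(Q_m) = 98.6 + 0.58·76.8456 = 143.1704.
Competitive Q* = 116.0473, so ΔQ = 39.2017; wedge = 189.5853 − 143.1704 = 46.4149.
Welfare loss = ½ × 39.2017 × 46.4149 = 909.77.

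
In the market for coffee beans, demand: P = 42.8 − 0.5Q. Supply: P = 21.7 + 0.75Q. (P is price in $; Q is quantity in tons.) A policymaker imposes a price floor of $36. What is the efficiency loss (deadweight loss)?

$6.724

Competitive equilibrium: 42.8 − 0.5Q = 21.7 + 0.75Q → Q* = 16.88, P* = 34.36.
At the floor P = 36, quantity demanded = (42.8 − 36)/0.5 = 13.6.
Sellers' marginal cost at Q' = 13.6: 21.7 + 0.75·13.6 = 31.9.
ΔQ = 16.88 − 13.6 = 3.28; wedge = 36 − 31.9 = 4.1.
The triangle = ½ × 3.28 × 4.1 = $6.724.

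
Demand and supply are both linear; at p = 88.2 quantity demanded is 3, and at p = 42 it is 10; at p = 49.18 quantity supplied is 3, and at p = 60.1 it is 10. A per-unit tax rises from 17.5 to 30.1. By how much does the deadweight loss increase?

Demand slope = (42 − 88.2)/(10 − 3) = −6.6, so p = 108 − 6.6q.
Supply slope = (60.1 − 49.18)/(10 − 3) = 1.56, so p = 44.5 + 1.56q.
Competitive equilibrium: 108 − 6.6q = 44.5 + 1.56q → q* = 7.7819, p* = 56.6397.
For a per-unit tax t: Δq = t/8.16, so DWL = ½·t·(t/8.16) = t²/16.32.
At t = 17.5: DWL = 18.765. At t = 30.1: DWL = 55.515.
Increase = 55.515 − 18.765 = 36.75.

36.75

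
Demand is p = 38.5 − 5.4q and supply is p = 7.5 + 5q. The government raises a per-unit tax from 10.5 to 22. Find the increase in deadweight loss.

Competitive equilibrium: 38.5 − 5.4q = 7.5 + 5q → q* = 2.9808, p* = 22.4038.
For a per-unit tax t: Δq = t/10.4, so DWL = ½·t·(t/10.4) = t²/20.8.
At t = 10.5: DWL = 5.3. At t = 22: DWL = 23.269.
Increase = 23.269 − 5.3 = 17.97.

17.97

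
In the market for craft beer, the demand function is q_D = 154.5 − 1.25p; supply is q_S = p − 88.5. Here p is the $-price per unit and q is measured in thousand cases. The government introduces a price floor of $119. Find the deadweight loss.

$170.16 thousand

In inverse form: demand p = 123.6 − 0.8q, supply p = 88.5 + q.
Competitive equilibrium: 123.6 − 0.8q = 88.5 + q → q* = 19.5, p* = 108.
At the floor p = 119, quantity demanded = (123.6 − 119)/0.8 = 5.75.
Sellers' marginal cost at q' = 5.75: 88.5 + 1·5.75 = 94.25.
Δq = 19.5 − 5.75 = 13.75; wedge = 119 − 94.25 = 24.75.
Deadweight loss = ½ × 13.75 × 24.75 = $170.16 thousand.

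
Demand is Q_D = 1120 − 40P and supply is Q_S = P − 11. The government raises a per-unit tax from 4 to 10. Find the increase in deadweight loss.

In inverse form: demand P = 28 − 0.025Q, supply P = 11 + Q.
Competitive equilibrium: 28 − 0.025Q = 11 + Q → Q* = 16.5854, P* = 27.5854.
For a per-unit tax t: ΔQ = t/1.025, so DWL = ½·t·(t/1.025) = t²/2.05.
At t = 4: DWL = 7.805. At t = 10: DWL = 48.78.
Increase = 48.78 − 7.805 = 40.98.

40.98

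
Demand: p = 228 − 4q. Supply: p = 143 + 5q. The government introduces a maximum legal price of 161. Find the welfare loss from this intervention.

153.71

Competitive equilibrium: 228 − 4q = 143 + 5q → q* = 9.4444, p* = 190.2222.
At the ceiling p = 161, quantity supplied = (161 − 143)/5 = 3.6.
Willingness to pay at q' = 3.6: 228 − 4·3.6 = 213.6.
Δq = 9.4444 − 3.6 = 5.8444; wedge = 213.6 − 161 = 52.6.
DWL = ½ × 5.8444 × 52.6 = 153.71.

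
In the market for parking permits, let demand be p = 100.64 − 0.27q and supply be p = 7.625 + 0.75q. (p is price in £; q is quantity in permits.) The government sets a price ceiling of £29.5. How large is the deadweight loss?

£1961.99

Competitive equilibrium: 100.64 − 0.27q = 7.625 + 0.75q → q* = 91.1912, p* = 76.0184.
At the ceiling p = 29.5, quantity supplied = (29.5 − 7.625)/0.75 = 29.1667.
Willingness to pay at q' = 29.1667: 100.64 − 0.27·29.1667 = 92.765.
Δq = 91.1912 − 29.1667 = 62.0245; wedge = 92.765 − 29.5 = 63.265.
Deadweight loss = ½ × 62.0245 × 63.265 = £1961.99.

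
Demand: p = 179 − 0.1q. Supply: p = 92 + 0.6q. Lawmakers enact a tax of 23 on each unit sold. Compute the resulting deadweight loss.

Competitive equilibrium: 179 − 0.1q = 92 + 0.6q → q* = 124.2857, p* = 166.5714.
With the tax, the buyer price exceeds the seller price by 23: (179 − 0.1q) − (92 + 0.6q) = 23 → q' = 91.4286.
Δq = 124.2857 − 91.4286 = 32.8571; the wedge equals the tax, 23.
The triangle = ½ × 32.8571 × 23 = 377.86.

377.86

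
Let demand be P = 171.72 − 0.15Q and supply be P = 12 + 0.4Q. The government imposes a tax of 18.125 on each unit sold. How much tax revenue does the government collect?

Competitive equilibrium: 171.72 − 0.15Q = 12 + 0.4Q → Q* = 290.4, P* = 128.16.
With the tax, the buyer price exceeds the seller price by 18.125: (171.72 − 0.15Q) − (12 + 0.4Q) = 18.125 → Q' = 257.4455.
Tax revenue = 18.125 × 257.4455 = 4666.20.

4666.20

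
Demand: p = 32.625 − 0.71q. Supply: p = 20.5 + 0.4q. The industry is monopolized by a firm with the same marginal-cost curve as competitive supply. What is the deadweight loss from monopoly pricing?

Competitive equilibrium: 32.625 − 0.71q = 20.5 + 0.4q → q* = 10.9234, p* = 24.8694.
Marginal revenue: MR = 32.625 − 1.42q. Set MR = MC: 32.625 − 1.42q = 20.5 + 0.4q → q_m = 6.6621.
Price p_m = 32.625 − 0.71·6.6621 = 27.8949; MC(q_m) = 20.5 + 0.4·6.6621 = 23.1648.
Competitive q* = 10.9234, so Δq = 4.2613; wedge = 27.8949 − 23.1648 = 4.7301.
DWL = ½ × 4.2613 × 4.7301 = 10.08.

10.08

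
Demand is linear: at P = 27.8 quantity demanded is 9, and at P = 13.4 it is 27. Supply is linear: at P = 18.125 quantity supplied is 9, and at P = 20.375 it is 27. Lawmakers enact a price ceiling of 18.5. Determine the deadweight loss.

Demand slope = (13.4 − 27.8)/(27 − 9) = −0.8, so P = 35 − 0.8Q.
Supply slope = (20.375 − 18.125)/(27 − 9) = 0.125, so P = 17 + 0.125Q.
Competitive equilibrium: 35 − 0.8Q = 17 + 0.125Q → Q* = 19.4595, P* = 19.4324.
At the ceiling P = 18.5, quantity supplied = (18.5 − 17)/0.125 = 12.
Willingness to pay at Q' = 12: 35 − 0.8·12 = 25.4.
ΔQ = 19.4595 − 12 = 7.4595; wedge = 25.4 − 18.5 = 6.9.
Welfare loss = ½ × 7.4595 × 6.9 = 25.74.

25.74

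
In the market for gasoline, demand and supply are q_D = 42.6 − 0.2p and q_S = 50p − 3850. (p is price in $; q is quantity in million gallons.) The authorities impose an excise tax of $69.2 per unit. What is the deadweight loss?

$476.96 million

In inverse form: demand p = 213 − 5q, supply p = 77 + 0.02q.
Competitive equilibrium: 213 − 5q = 77 + 0.02q → q* = 27.09163, p* = 77.54183.
With the tax, the buyer price exceeds the seller price by 69.2: (213 − 5q) − (77 + 0.02q) = 69.2 → q' = 13.30677.
Δq = 27.09163 − 13.30677 = 13.78486; the wedge equals the tax, 69.2.
Welfare loss = ½ × 13.78486 × 69.2 = $476.96 million.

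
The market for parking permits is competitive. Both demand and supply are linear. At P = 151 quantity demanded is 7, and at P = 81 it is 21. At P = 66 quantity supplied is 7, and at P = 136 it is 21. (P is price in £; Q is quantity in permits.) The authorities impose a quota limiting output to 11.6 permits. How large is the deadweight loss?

Demand slope = (81 − 151)/(21 − 7) = −5, so P = 186 − 5Q.
Supply slope = (136 − 66)/(21 − 7) = 5, so P = 31 + 5Q.
Competitive equilibrium: 186 − 5Q = 31 + 5Q → Q* = 15.5, P* = 108.5.
At Q = 11.6: demand price = 186 − 5·11.6 = 128; supply price = 31 + 5·11.6 = 89.
ΔQ = 15.5 − 11.6 = 3.9; wedge = 128 − 89 = 39.
Welfare loss = ½ × 3.9 × 39 = £76.05.

£76.05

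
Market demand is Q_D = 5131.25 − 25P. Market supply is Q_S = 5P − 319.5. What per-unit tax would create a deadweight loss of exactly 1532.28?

In inverse form: demand P = 205.25 − 0.04Q, supply P = 63.9 + 0.2Q.
Competitive equilibrium: 205.25 − 0.04Q = 63.9 + 0.2Q → Q* = 588.9583, P* = 181.6917.
A tax t gives ΔQ = t/0.24 and wedge t, so DWL = t²/0.48.
t²/0.48 = 1532.28 → t² = 735.4944 → t = 27.12.

27.12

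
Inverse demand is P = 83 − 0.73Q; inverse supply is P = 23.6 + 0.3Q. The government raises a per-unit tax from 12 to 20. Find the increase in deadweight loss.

Competitive equilibrium: 83 − 0.73Q = 23.6 + 0.3Q → Q* = 57.6699, P* = 40.901.
For a per-unit tax t: ΔQ = t/1.03, so DWL = ½·t·(t/1.03) = t²/2.06.
At t = 12: DWL = 69.903. At t = 20: DWL = 194.175.
Increase = 194.175 − 69.903 = 124.27.

124.27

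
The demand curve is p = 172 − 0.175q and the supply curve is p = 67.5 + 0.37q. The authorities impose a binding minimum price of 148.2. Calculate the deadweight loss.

846.74

Competitive equilibrium: 172 − 0.175q = 67.5 + 0.37q → q* = 191.7431, p* = 138.445.
At the floor p = 148.2, quantity demanded = (172 − 148.2)/0.175 = 136.
Sellers' marginal cost at q' = 136: 67.5 + 0.37·136 = 117.82.
Δq = 191.7431 − 136 = 55.7431; wedge = 148.2 − 117.82 = 30.38.
The triangle = ½ × 55.7431 × 30.38 = 846.74.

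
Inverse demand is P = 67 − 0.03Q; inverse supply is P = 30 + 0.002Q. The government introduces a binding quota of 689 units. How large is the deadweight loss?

Competitive equilibrium: 67 − 0.03Q = 30 + 0.002Q → Q* = 1156.25, P* = 32.3125.
At Q = 689: demand price = 67 − 0.03·689 = 46.33; supply price = 30 + 0.002·689 = 31.378.
ΔQ = 1156.25 − 689 = 467.25; wedge = 46.33 − 31.378 = 14.952.
Welfare loss = ½ × 467.25 × 14.952 = 3493.161.

3493.161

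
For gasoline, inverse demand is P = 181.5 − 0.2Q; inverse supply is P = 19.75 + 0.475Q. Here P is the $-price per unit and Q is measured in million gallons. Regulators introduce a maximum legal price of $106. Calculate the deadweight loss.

Competitive equilibrium: 181.5 − 0.2Q = 19.75 + 0.475Q → Q* = 239.6296, P* = 133.5741.
At the ceiling P = 106, quantity supplied = (106 − 19.75)/0.475 = 181.5789.
Willingness to pay at Q' = 181.5789: 181.5 − 0.2·181.5789 = 145.1842.
ΔQ = 239.6296 − 181.5789 = 58.0507; wedge = 145.1842 − 106 = 39.1842.
Deadweight loss = ½ × 58.0507 × 39.1842 = $1137.34 million.

$1137.34 million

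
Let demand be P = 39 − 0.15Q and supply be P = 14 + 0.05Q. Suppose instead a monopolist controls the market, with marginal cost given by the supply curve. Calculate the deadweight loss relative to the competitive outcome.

Competitive equilibrium: 39 − 0.15Q = 14 + 0.05Q → Q* = 125, P* = 20.25.
Marginal revenue: MR = 39 − 0.3Q. Set MR = MC: 39 − 0.3Q = 14 + 0.05Q → Q_m = 71.4286.
Price P_m = 39 − 0.15·71.4286 = 28.2857; MC(Q_m) = 14 + 0.05·71.4286 = 17.5714.
Competitive Q* = 125, so ΔQ = 53.5714; wedge = 28.2857 − 17.5714 = 10.7143.
Deadweight loss = ½ × 53.5714 × 10.7143 = 286.99.

286.99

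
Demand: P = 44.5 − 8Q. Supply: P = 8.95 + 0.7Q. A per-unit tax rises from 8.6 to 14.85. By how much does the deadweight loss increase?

8.42

Competitive equilibrium: 44.5 − 8Q = 8.95 + 0.7Q → Q* = 4.0862, P* = 11.8103.
For a per-unit tax t: ΔQ = t/8.7, so DWL = ½·t·(t/8.7) = t²/17.4.
At t = 8.6: DWL = 4.251. At t = 14.85: DWL = 12.674.
Increase = 12.674 − 4.251 = 8.42.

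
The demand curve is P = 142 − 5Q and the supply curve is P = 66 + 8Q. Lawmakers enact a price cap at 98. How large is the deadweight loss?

Competitive equilibrium: 142 − 5Q = 66 + 8Q → Q* = 5.8462, P* = 112.7692.
At the ceiling P = 98, quantity supplied = (98 − 66)/8 = 4.
Willingness to pay at Q' = 4: 142 − 5·4 = 122.
ΔQ = 5.8462 − 4 = 1.8462; wedge = 122 − 98 = 24.
Welfare loss = ½ × 1.8462 × 24 = 22.15.

22.15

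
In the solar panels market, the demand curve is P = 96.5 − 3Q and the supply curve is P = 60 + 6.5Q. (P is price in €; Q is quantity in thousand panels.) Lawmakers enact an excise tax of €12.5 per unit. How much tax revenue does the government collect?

€31.58 thousand

Competitive equilibrium: 96.5 − 3Q = 60 + 6.5Q → Q* = 3.8421, P* = 84.9737.
With the tax, the buyer price exceeds the seller price by 12.5: (96.5 − 3Q) − (60 + 6.5Q) = 12.5 → Q' = 2.5263.
Tax revenue = 12.5 × 2.5263 = €31.58 thousand.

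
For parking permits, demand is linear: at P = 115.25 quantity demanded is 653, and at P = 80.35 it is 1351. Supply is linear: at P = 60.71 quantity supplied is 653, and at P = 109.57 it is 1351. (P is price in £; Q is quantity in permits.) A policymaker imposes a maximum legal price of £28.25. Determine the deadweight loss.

£50587.05

Demand slope = (80.35 − 115.25)/(1351 − 653) = −0.05, so P = 147.9 − 0.05Q.
Supply slope = (109.57 − 60.71)/(1351 − 653) = 0.07, so P = 15 + 0.07Q.
Competitive equilibrium: 147.9 − 0.05Q = 15 + 0.07Q → Q* = 1107.5, P* = 92.525.
At the ceiling P = 28.25, quantity supplied = (28.25 − 15)/0.07 = 189.28571.
Willingness to pay at Q' = 189.28571: 147.9 − 0.05·189.28571 = 138.43571.
ΔQ = 1107.5 − 189.28571 = 918.21429; wedge = 138.43571 − 28.25 = 110.18571.
Deadweight loss = ½ × 918.21429 × 110.18571 = £50587.05.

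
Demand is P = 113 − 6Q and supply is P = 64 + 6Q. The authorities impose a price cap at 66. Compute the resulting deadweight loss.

Competitive equilibrium: 113 − 6Q = 64 + 6Q → Q* = 4.0833, P* = 88.5.
At the ceiling P = 66, quantity supplied = (66 − 64)/6 = 0.3333.
Willingness to pay at Q' = 0.3333: 113 − 6·0.3333 = 111.0002.
ΔQ = 4.0833 − 0.3333 = 3.75; wedge = 111.0002 − 66 = 45.0002.
Deadweight loss = ½ × 3.75 × 45.0002 = 84.375.

84.375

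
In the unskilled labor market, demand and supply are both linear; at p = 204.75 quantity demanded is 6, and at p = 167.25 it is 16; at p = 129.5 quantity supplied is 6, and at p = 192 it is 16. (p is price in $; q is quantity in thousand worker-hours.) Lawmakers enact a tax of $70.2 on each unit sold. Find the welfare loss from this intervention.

Demand slope = (167.25 − 204.75)/(16 − 6) = −3.75, so p = 227.25 − 3.75q.
Supply slope = (192 − 129.5)/(16 − 6) = 6.25, so p = 92 + 6.25q.
Competitive equilibrium: 227.25 − 3.75q = 92 + 6.25q → q* = 13.525, p* = 176.5313.
With the tax, the buyer price exceeds the seller price by 70.2: (227.25 − 3.75q) − (92 + 6.25q) = 70.2 → q' = 6.505.
Δq = 13.525 − 6.505 = 7.02; the wedge equals the tax, 70.2.
Deadweight loss = ½ × 7.02 × 70.2 = $246.402 thousand.

$246.402 thousand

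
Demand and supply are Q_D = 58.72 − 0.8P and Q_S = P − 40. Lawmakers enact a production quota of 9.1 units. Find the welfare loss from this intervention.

37.12

In inverse form: demand P = 73.4 − 1.25Q, supply P = 40 + Q.
Competitive equilibrium: 73.4 − 1.25Q = 40 + Q → Q* = 14.8444, P* = 54.8444.
At Q = 9.1: demand price = 73.4 − 1.25·9.1 = 62.025; supply price = 40 + 1·9.1 = 49.1.
ΔQ = 14.8444 − 9.1 = 5.7444; wedge = 62.025 − 49.1 = 12.925.
Welfare loss = ½ × 5.7444 × 12.925 = 37.12.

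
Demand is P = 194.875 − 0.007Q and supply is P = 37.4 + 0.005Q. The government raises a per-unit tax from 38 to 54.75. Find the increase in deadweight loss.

Competitive equilibrium: 194.875 − 0.007Q = 37.4 + 0.005Q → Q* = 13122.9167, P* = 103.0146.
For a per-unit tax t: ΔQ = t/0.012, so DWL = ½·t·(t/0.012) = t²/0.024.
At t = 38: DWL = 60166.667. At t = 54.75: DWL = 124898.438.
Increase = 124898.438 − 60166.667 = 64731.77.

64731.77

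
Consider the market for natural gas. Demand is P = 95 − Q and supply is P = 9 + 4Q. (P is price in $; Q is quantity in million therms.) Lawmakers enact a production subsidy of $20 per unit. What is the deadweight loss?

Competitive equilibrium: 95 − Q = 9 + 4Q → Q* = 17.2, P* = 77.8.
The subsidy lowers effective supply by 20: P = 4Q − 11.
New quantity: 95 − Q = 4Q − 11 → Q' = 21.2.
Overproduction ΔQ = 21.2 − 17.2 = 4; wedge = subsidy = 20.
The triangle = ½ × 4 × 20 = $40 million.

$40 million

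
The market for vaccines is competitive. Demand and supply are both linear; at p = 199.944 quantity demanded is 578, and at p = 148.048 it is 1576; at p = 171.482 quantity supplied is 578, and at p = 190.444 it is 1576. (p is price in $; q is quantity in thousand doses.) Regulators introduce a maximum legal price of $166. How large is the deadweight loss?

$16872.15 thousand

Demand slope = (148.048 − 199.944)/(1576 − 578) = −0.052, so p = 230 − 0.052q.
Supply slope = (190.444 − 171.482)/(1576 − 578) = 0.019, so p = 160.5 + 0.019q.
Competitive equilibrium: 230 − 0.052q = 160.5 + 0.019q → q* = 978.87324, p* = 179.09859.
At the ceiling p = 166, quantity supplied = (166 − 160.5)/0.019 = 289.47368.
Willingness to pay at q' = 289.47368: 230 − 0.052·289.47368 = 214.94737.
Δq = 978.87324 − 289.47368 = 689.39956; wedge = 214.94737 − 166 = 48.94737.
The triangle = ½ × 689.39956 × 48.94737 = $16872.15 thousand.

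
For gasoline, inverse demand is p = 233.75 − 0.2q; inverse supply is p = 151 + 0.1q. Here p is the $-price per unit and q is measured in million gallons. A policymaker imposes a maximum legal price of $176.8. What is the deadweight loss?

Competitive equilibrium: 233.75 − 0.2q = 151 + 0.1q → q* = 275.8333, p* = 178.5833.
At the ceiling p = 176.8, quantity supplied = (176.8 − 151)/0.1 = 258.
Willingness to pay at q' = 258: 233.75 − 0.2·258 = 182.15.
Δq = 275.8333 − 258 = 17.8333; wedge = 182.15 − 176.8 = 5.35.
Deadweight loss = ½ × 17.8333 × 5.35 = $47.70 million.

$47.70 million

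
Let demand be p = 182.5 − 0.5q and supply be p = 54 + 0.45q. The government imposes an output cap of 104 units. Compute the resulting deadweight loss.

Competitive equilibrium: 182.5 − 0.5q = 54 + 0.45q → q* = 135.2632, p* = 114.8684.
At q = 104: demand price = 182.5 − 0.5·104 = 130.5; supply price = 54 + 0.45·104 = 100.8.
Δq = 135.2632 − 104 = 31.2632; wedge = 130.5 − 100.8 = 29.7.
DWL = ½ × 31.2632 × 29.7 = 464.26.

464.26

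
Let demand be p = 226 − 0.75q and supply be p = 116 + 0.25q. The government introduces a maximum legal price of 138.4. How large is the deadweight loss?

208.08

Competitive equilibrium: 226 − 0.75q = 116 + 0.25q → q* = 110, p* = 143.5.
At the ceiling p = 138.4, quantity supplied = (138.4 − 116)/0.25 = 89.6.
Willingness to pay at q' = 89.6: 226 − 0.75·89.6 = 158.8.
Δq = 110 − 89.6 = 20.4; wedge = 158.8 − 138.4 = 20.4.
DWL = ½ × 20.4 × 20.4 = 208.08.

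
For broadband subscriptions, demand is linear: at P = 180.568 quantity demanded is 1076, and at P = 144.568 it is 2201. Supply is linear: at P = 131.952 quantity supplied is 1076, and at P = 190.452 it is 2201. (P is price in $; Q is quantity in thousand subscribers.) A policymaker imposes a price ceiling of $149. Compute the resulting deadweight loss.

$2644.27 thousand

Demand slope = (144.568 − 180.568)/(2201 − 1076) = −0.032, so P = 215 − 0.032Q.
Supply slope = (190.452 − 131.952)/(2201 − 1076) = 0.052, so P = 76 + 0.052Q.
Competitive equilibrium: 215 − 0.032Q = 76 + 0.052Q → Q* = 1654.7619, P* = 162.04762.
At the ceiling P = 149, quantity supplied = (149 − 76)/0.052 = 1403.84615.
Willingness to pay at Q' = 1403.84615: 215 − 0.032·1403.84615 = 170.07692.
ΔQ = 1654.7619 − 1403.84615 = 250.91575; wedge = 170.07692 − 149 = 21.07692.
Deadweight loss = ½ × 250.91575 × 21.07692 = $2644.27 thousand.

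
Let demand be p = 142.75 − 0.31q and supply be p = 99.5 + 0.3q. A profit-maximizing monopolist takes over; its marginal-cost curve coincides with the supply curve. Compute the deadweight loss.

174.08

Competitive equilibrium: 142.75 − 0.31q = 99.5 + 0.3q → q* = 70.9016, p* = 120.7705.
Marginal revenue: MR = 142.75 − 0.62q. Set MR = MC: 142.75 − 0.62q = 99.5 + 0.3q → q_m = 47.0109.
Price p_m = 142.75 − 0.31·47.0109 = 128.1766; MC(q_m) = 99.5 + 0.3·47.0109 = 113.6033.
Competitive q* = 70.9016, so Δq = 23.8907; wedge = 128.1766 − 113.6033 = 14.5733.
The triangle = ½ × 23.8907 × 14.5733 = 174.08.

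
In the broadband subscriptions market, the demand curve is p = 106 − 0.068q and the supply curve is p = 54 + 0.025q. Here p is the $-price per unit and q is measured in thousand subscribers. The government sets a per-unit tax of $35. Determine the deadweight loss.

$6586.02 thousand

Competitive equilibrium: 106 − 0.068q = 54 + 0.025q → q* = 559.1398, p* = 67.9785.
With the tax, the buyer price exceeds the seller price by 35: (106 − 0.068q) − (54 + 0.025q) = 35 → q' = 182.7957.
Δq = 559.1398 − 182.7957 = 376.3441; the wedge equals the tax, 35.
Deadweight loss = ½ × 376.3441 × 35 = $6586.02 thousand.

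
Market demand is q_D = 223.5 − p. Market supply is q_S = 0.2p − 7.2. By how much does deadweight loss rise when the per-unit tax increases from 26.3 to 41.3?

84.50

In inverse form: demand p = 223.5 − q, supply p = 36 + 5q.
Competitive equilibrium: 223.5 − q = 36 + 5q → q* = 31.25, p* = 192.25.
For a per-unit tax t: Δq = t/6, so DWL = ½·t·(t/6) = t²/12.
At t = 26.3: DWL = 57.641. At t = 41.3: DWL = 142.141.
Increase = 142.141 − 57.641 = 84.50.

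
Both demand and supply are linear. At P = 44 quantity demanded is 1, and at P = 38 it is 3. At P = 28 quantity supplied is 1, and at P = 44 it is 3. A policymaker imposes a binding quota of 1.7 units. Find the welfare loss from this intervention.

3.13

Demand slope = (38 − 44)/(3 − 1) = −3, so P = 47 − 3Q.
Supply slope = (44 − 28)/(3 − 1) = 8, so P = 20 + 8Q.
Competitive equilibrium: 47 − 3Q = 20 + 8Q → Q* = 2.4545, P* = 39.6364.
At Q = 1.7: demand price = 47 − 3·1.7 = 41.9; supply price = 20 + 8·1.7 = 33.6.
ΔQ = 2.4545 − 1.7 = 0.7545; wedge = 41.9 − 33.6 = 8.3.
Welfare loss = ½ × 0.7545 × 8.3 = 3.13.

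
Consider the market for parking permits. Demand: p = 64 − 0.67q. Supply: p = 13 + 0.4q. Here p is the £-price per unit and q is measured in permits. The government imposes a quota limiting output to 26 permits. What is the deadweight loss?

Competitive equilibrium: 64 − 0.67q = 13 + 0.4q → q* = 47.6636, p* = 32.0654.
At q = 26: demand price = 64 − 0.67·26 = 46.58; supply price = 13 + 0.4·26 = 23.4.
Δq = 47.6636 − 26 = 21.6636; wedge = 46.58 − 23.4 = 23.18.
Deadweight loss = ½ × 21.6636 × 23.18 = £251.08.

£251.08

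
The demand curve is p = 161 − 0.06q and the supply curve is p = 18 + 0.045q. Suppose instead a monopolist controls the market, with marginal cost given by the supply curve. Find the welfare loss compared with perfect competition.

Competitive equilibrium: 161 − 0.06q = 18 + 0.045q → q* = 1361.9048, p* = 79.2857.
Marginal revenue: MR = 161 − 0.12q. Set MR = MC: 161 − 0.12q = 18 + 0.045q → q_m = 866.6667.
Price p_m = 161 − 0.06·866.6667 = 109; MC(q_m) = 18 + 0.045·866.6667 = 57.
Competitive q* = 1361.9048, so Δq = 495.2381; wedge = 109 − 57 = 52.
Deadweight loss = ½ × 495.2381 × 52 = 12876.19.

12876.19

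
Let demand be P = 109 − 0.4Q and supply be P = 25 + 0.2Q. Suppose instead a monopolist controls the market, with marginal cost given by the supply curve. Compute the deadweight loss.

Competitive equilibrium: 109 − 0.4Q = 25 + 0.2Q → Q* = 140, P* = 53.
Marginal revenue: MR = 109 − 0.8Q. Set MR = MC: 109 − 0.8Q = 25 + 0.2Q → Q_m = 84.
Price P_m = 109 − 0.4·84 = 75.4; MC(Q_m) = 25 + 0.2·84 = 41.8.
Competitive Q* = 140, so ΔQ = 56; wedge = 75.4 − 41.8 = 33.6.
Welfare loss = ½ × 56 × 33.6 = 940.80.

940.80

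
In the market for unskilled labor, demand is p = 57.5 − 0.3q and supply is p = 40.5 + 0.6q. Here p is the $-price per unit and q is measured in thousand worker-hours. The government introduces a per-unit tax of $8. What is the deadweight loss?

$35.56 thousand

Competitive equilibrium: 57.5 − 0.3q = 40.5 + 0.6q → q* = 18.8889, p* = 51.8333.
With the tax, the buyer price exceeds the seller price by 8: (57.5 − 0.3q) − (40.5 + 0.6q) = 8 → q' = 10.
Δq = 18.8889 − 10 = 8.8889; the wedge equals the tax, 8.
DWL = ½ × 8.8889 × 8 = $35.56 thousand.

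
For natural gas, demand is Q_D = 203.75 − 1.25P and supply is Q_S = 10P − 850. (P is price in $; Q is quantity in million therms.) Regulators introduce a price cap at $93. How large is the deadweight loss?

$20 million

In inverse form: demand P = 163 − 0.8Q, supply P = 85 + 0.1Q.
Competitive equilibrium: 163 − 0.8Q = 85 + 0.1Q → Q* = 86.6667, P* = 93.6667.
At the ceiling P = 93, quantity supplied = (93 − 85)/0.1 = 80.
Willingness to pay at Q' = 80: 163 − 0.8·80 = 99.
ΔQ = 86.6667 − 80 = 6.6667; wedge = 99 − 93 = 6.
Welfare loss = ½ × 6.6667 × 6 = $20 million.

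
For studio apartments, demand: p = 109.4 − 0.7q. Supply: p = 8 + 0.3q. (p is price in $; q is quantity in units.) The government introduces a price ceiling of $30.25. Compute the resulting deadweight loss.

Competitive equilibrium: 109.4 − 0.7q = 8 + 0.3q → q* = 101.4, p* = 38.42.
At the ceiling p = 30.25, quantity supplied = (30.25 − 8)/0.3 = 74.1667.
Willingness to pay at q' = 74.1667: 109.4 − 0.7·74.1667 = 57.4833.
Δq = 101.4 − 74.1667 = 27.2333; wedge = 57.4833 − 30.25 = 27.2333.
DWL = ½ × 27.2333 × 27.2333 = $370.83.

$370.83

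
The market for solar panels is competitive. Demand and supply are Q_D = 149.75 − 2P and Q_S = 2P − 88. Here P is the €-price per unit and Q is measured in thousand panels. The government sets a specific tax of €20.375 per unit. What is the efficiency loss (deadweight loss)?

€207.57 thousand

In inverse form: demand P = 74.875 − 0.5Q, supply P = 44 + 0.5Q.
Competitive equilibrium: 74.875 − 0.5Q = 44 + 0.5Q → Q* = 30.875, P* = 59.4375.
With the tax, the buyer price exceeds the seller price by 20.375: (74.875 − 0.5Q) − (44 + 0.5Q) = 20.375 → Q' = 10.5.
ΔQ = 30.875 − 10.5 = 20.375; the wedge equals the tax, 20.375.
Welfare loss = ½ × 20.375 × 20.375 = €207.57 thousand.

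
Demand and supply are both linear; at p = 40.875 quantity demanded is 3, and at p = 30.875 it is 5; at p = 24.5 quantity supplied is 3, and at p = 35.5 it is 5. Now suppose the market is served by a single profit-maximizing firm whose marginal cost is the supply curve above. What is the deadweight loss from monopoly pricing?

11.36

Demand slope = (30.875 − 40.875)/(5 − 3) = −5, so p = 55.875 − 5q.
Supply slope = (35.5 − 24.5)/(5 − 3) = 5.5, so p = 8 + 5.5q.
Competitive equilibrium: 55.875 − 5q = 8 + 5.5q → q* = 4.5595, p* = 33.0774.
Marginal revenue: MR = 55.875 − 10q. Set MR = MC: 55.875 − 10q = 8 + 5.5q → q_m = 3.0887.
Price p_m = 55.875 − 5·3.0887 = 40.4315; MC(q_m) = 8 + 5.5·3.0887 = 24.9879.
Competitive q* = 4.5595, so Δq = 1.4708; wedge = 40.4315 − 24.9879 = 15.4436.
Deadweight loss = ½ × 1.4708 × 15.4436 = 11.36.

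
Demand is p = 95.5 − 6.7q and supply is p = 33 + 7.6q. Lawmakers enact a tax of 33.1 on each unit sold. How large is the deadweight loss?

Competitive equilibrium: 95.5 − 6.7q = 33 + 7.6q → q* = 4.3706, p* = 66.2168.
With the tax, the buyer price exceeds the seller price by 33.1: (95.5 − 6.7q) − (33 + 7.6q) = 33.1 → q' = 2.0559.
Δq = 4.3706 − 2.0559 = 2.3147; the wedge equals the tax, 33.1.
DWL = ½ × 2.3147 × 33.1 = 38.31.

38.31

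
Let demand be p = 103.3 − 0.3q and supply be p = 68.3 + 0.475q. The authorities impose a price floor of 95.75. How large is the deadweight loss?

154.92

Competitive equilibrium: 103.3 − 0.3q = 68.3 + 0.475q → q* = 45.1613, p* = 89.7516.
At the floor p = 95.75, quantity demanded = (103.3 − 95.75)/0.3 = 25.1667.
Sellers' marginal cost at q' = 25.1667: 68.3 + 0.475·25.1667 = 80.2542.
Δq = 45.1613 − 25.1667 = 19.9946; wedge = 95.75 − 80.2542 = 15.4958.
Welfare loss = ½ × 19.9946 × 15.4958 = 154.92.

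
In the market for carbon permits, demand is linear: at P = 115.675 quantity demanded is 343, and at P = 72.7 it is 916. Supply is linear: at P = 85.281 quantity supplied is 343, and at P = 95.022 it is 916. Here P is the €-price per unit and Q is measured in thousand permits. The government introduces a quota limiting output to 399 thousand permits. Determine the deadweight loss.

€3462.82 thousand

Demand slope = (72.7 − 115.675)/(916 − 343) = −0.075, so P = 141.4 − 0.075Q.
Supply slope = (95.022 − 85.281)/(916 − 343) = 0.017, so P = 79.45 + 0.017Q.
Competitive equilibrium: 141.4 − 0.075Q = 79.45 + 0.017Q → Q* = 673.3696, P* = 90.8973.
At Q = 399: demand price = 141.4 − 0.075·399 = 111.475; supply price = 79.45 + 0.017·399 = 86.233.
ΔQ = 673.3696 − 399 = 274.3696; wedge = 111.475 − 86.233 = 25.242.
The triangle = ½ × 274.3696 × 25.242 = €3462.82 thousand.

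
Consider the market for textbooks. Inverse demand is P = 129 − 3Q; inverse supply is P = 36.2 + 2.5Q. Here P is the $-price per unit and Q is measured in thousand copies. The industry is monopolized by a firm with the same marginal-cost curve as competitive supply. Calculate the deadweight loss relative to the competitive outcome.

$97.52 thousand

Competitive equilibrium: 129 − 3Q = 36.2 + 2.5Q → Q* = 16.8727, P* = 78.3818.
Marginal revenue: MR = 129 − 6Q. Set MR = MC: 129 − 6Q = 36.2 + 2.5Q → Q_m = 10.9176.
Price P_m = 129 − 3·10.9176 = 96.2472; MC(Q_m) = 36.2 + 2.5·10.9176 = 63.494.
Competitive Q* = 16.8727, so ΔQ = 5.9551; wedge = 96.2472 − 63.494 = 32.7532.
Deadweight loss = ½ × 5.9551 × 32.7532 = $97.52 thousand.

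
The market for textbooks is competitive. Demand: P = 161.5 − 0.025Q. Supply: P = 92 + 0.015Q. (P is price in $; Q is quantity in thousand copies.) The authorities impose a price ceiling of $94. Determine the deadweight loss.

Competitive equilibrium: 161.5 − 0.025Q = 92 + 0.015Q → Q* = 1737.5, P* = 118.0625.
At the ceiling P = 94, quantity supplied = (94 − 92)/0.015 = 133.333333.
Willingness to pay at Q' = 133.333333: 161.5 − 0.025·133.333333 = 158.166667.
ΔQ = 1737.5 − 133.333333 = 1604.166667; wedge = 158.166667 − 94 = 64.166667.
Welfare loss = ½ × 1604.166667 × 64.166667 = $51467.01 thousand.

$51467.01 thousand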